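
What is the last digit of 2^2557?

The units digit of 2^n cycles with period 4: 2, 4, 8, 6, …
2557 mod 4 = 1, so the last digit matches 2^1 = 2.

2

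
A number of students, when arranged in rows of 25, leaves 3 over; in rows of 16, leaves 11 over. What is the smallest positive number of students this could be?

x ≡ 11 (mod 16) gives x ∈ {11, 27, 43, 59, 75, 91, 107, 123, …}.
The first of these with x mod 25 = 3 is 203.

203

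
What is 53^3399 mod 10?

Powers of 3 mod 10 repeat with period 4: 3, 9, 7, 1.
3399 mod 4 = 3, so the last digit matches 3^3 = 7.

7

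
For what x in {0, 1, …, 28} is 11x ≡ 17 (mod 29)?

20

The inverse of 11 mod 29 is 8 (since 11·8 = 88 ≡ 1).
So x ≡ 8·17 = 136 ≡ 20 (mod 29).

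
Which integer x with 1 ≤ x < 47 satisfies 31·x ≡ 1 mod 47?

31·44 = 1364 = 29·47 + 1, so 31⁻¹ ≡ 44 (mod 47).

44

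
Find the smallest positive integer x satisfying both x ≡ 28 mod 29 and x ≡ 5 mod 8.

x ≡ 5 (mod 8) gives x ∈ {5, 13, 21, 29, 37, 45, 53, 61, …}.
The first of these with x mod 29 = 28 is 173.

173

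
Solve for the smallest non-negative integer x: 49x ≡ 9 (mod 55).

26

49⁻¹ ≡ 9 (mod 55) because 49·9 = 441 = 8·55 + 1.
So x ≡ 9·9 = 81 ≡ 26 (mod 55).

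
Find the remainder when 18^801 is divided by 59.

Successive squares of 18 mod 59: 18^1≡18, 18^2≡29, 18^4≡15, 18^8≡48, 18^16≡3, 18^32≡9, 18^64≡22, 18^128≡12, 18^256≡26, 18^512≡27.
Since 801 = 1 + 32 + 256 + 512 in binary, 18^801 ≡ 18·9·26·27 ≡ 31 (mod 59).

31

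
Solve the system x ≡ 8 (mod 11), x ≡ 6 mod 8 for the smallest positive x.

x ≡ 6 (mod 8) gives x ∈ {6, 14, 22, 30}.
The first of these with x mod 11 = 8 is 30.

30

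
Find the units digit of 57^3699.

The units digit of 57^n cycles with period 4: 7, 9, 3, 1, …
3699 mod 4 = 3, so the last digit matches 7^3 = 3.

3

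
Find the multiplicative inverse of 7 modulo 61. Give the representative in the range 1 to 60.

7·35 = 245 = 4·61 + 1, so 7⁻¹ ≡ 35 (mod 61).

35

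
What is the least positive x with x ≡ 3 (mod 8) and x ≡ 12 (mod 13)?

51

x ≡ 3 (mod 8) gives x ∈ {3, 11, 19, 27, 35, 43, 51}.
The first of these with x mod 13 = 12 is 51.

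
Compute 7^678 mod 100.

Square-and-reduce mod 100: 7^1≡7, 7^2≡49, 7^4≡1, 7^8≡1, 7^16≡1, 7^32≡1, 7^64≡1, 7^128≡1, 7^256≡1, 7^512≡1.
Since 678 = 2 + 4 + 32 + 128 + 512 in binary, 7^678 ≡ 49·1·1·1·1 ≡ 49 (mod 100).

49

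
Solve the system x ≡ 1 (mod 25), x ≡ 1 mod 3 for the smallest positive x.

1

x ≡ 1 (mod 3) gives x ∈ {1}.
The first of these with x mod 25 = 1 is 1.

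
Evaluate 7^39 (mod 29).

23

By repeated squaring mod 29: 7^1≡7, 7^2≡20, 7^4≡23, 7^8≡7, 7^16≡20, 7^32≡23.
Since 39 = 1 + 2 + 4 + 32 in binary, 7^39 ≡ 7·20·23·23 ≡ 23 (mod 29).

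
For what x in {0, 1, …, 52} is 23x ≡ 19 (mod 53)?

40

23⁻¹ ≡ 30 (mod 53) because 23·30 = 690 = 13·53 + 1.
Multiplying both sides by 30: x ≡ 30·19 = 570 ≡ 40 (mod 53).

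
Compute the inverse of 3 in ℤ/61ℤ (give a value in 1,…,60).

41

61 = 20·3 + 1
3 = 3·1 + 0
Back-substituting gives 3·41 ≡ 1 (mod 61).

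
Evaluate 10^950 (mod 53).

10

By repeated squaring mod 53: 10^1≡10, 10^2≡47, 10^4≡36, 10^8≡24, 10^16≡46, 10^32≡49, 10^64≡16, 10^128≡44, 10^256≡28, 10^512≡42.
Since 950 = 2 + 4 + 16 + 32 + 128 + 256 + 512 in binary, 10^950 ≡ 47·36·46·49·44·28·42 ≡ 10 (mod 53).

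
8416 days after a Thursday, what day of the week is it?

Saturday

Dividing 8416 by 7 gives quotient 1202 and remainder 2.
Thursday + 2 days → Saturday.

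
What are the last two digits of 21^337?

Successive squares of 21 mod 100: 21^1≡21, 21^2≡41, 21^4≡81, 21^8≡61, 21^16≡21, 21^32≡41, 21^64≡81, 21^128≡61, 21^256≡21.
337 = 1 + 16 + 64 + 256, so 21^337 ≡ 21·21·81·21 ≡ 41 (mod 100).

41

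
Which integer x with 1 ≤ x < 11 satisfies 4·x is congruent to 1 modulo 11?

3

11 = 2·4 + 3
4 = 1·3 + 1
3 = 3·1 + 0
Back-substituting gives 4·3 ≡ 1 (mod 11).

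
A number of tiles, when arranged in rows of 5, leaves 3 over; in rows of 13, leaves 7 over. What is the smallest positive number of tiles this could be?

33

Since 13·2 ≡ 1 (mod 5), take x = 7 + 13·((3−7)·2 mod 5) = 7 + 13·2 = 33.
Check: 33 mod 5 = 3, 33 mod 13 = 7.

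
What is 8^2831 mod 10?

2

Last digits of 8^n: 8, 4, 2, 6 (period 4).
2831 mod 4 = 3, so the last digit matches 8^3 = 2.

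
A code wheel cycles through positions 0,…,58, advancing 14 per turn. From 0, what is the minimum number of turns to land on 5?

The inverse of 14 mod 59 is 38 (since 14·38 = 532 ≡ 1).
Multiplying both sides by 38: x ≡ 38·5 = 190 ≡ 13 (mod 59).

13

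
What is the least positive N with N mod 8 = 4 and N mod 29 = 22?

x ≡ 4 (mod 8) gives x ∈ {4, 12, 20, 28, 36, 44, 52, 60, …}.
The first of these with x mod 29 = 22 is 196.

196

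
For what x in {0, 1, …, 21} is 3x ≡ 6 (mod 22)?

3⁻¹ ≡ 15 (mod 22) because 3·15 = 45 = 2·22 + 1.
Multiplying both sides by 15: x ≡ 15·6 = 90 ≡ 2 (mod 22).
Check: 3·2 = 6 = 0·22 + 6.

2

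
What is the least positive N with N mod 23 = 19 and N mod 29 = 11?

272

x ≡ 19 (mod 23) gives x ∈ {19, 42, 65, 88, 111, 134, 157, 180, …}.
The first of these with x mod 29 = 11 is 272.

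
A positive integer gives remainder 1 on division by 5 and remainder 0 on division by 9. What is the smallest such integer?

x ≡ 1 (mod 5) gives x ∈ {1, 6, 11, 16, 21, 26, 31, 36}.
The first of these with x mod 9 = 0 is 36.

36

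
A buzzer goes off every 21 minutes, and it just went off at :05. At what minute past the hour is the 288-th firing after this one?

53

288·21 = 6048.
6048 − 100·60 = 48, so 6048 ≡ 48 (mod 60).
(5 + 48) mod 60 = 53.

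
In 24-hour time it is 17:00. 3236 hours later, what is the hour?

3236 = 134·24 + 20, so 3236 mod 24 = 20.
(17 + 20) mod 24 = 13.

13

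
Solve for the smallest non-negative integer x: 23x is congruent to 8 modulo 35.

11

The inverse of 23 mod 35 is 32 (since 23·32 = 736 ≡ 1).
Multiplying both sides by 32: x ≡ 32·8 = 256 ≡ 11 (mod 35).
Check: 23·11 = 253 = 7·35 + 8.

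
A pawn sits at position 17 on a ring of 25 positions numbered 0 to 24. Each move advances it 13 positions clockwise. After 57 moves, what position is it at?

8

57·13 = 741.
741 mod 25 = 16 (since 29·25 = 725).
(17 + 16) mod 25 = 8.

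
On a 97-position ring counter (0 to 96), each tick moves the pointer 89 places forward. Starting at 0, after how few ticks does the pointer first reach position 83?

26

The inverse of 89 mod 97 is 12 (since 89·12 = 1068 ≡ 1).
So x ≡ 12·83 = 996 ≡ 26 (mod 97).
Check: 89·26 = 2314 = 23·97 + 83.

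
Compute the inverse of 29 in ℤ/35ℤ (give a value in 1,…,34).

35 = 1·29 + 6
29 = 4·6 + 5
6 = 1·5 + 1
5 = 5·1 + 0
Back-substituting gives 29·29 ≡ 1 (mod 35).

29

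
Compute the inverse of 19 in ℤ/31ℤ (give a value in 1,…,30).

18

19·18 = 342 = 11·31 + 1, so 19⁻¹ ≡ 18 (mod 31).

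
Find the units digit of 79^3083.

9

Last digits of 9^n: 9, 1 (period 2).
3083 leaves remainder 1 on division by 2, so 79^3083 ends in 9.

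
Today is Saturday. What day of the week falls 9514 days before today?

Friday

9514 = 1359·7 + 1, so 9514 mod 7 = 1.
Saturday − 1 day → Friday.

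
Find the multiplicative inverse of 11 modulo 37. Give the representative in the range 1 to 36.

27

37 = 3·11 + 4
11 = 2·4 + 3
4 = 1·3 + 1
3 = 3·1 + 0
Back-substituting gives 11·27 ≡ 1 (mod 37).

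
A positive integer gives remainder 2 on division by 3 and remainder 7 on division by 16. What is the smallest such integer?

23

x ≡ 2 (mod 3) gives x ∈ {2, 5, 8, 11, 14, 17, 20, 23}.
The first of these with x mod 16 = 7 is 23.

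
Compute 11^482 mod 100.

21

Successive squares of 11 mod 100: 11^1≡11, 11^2≡21, 11^4≡41, 11^8≡81, 11^16≡61, 11^32≡21, 11^64≡41, 11^128≡81, 11^256≡61.
482 = 2 + 32 + 64 + 128 + 256, so 11^482 ≡ 21·21·41·81·61 ≡ 21 (mod 100).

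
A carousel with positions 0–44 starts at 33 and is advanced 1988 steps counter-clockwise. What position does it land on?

Dividing 1988 by 45 gives quotient 44 and remainder 8.
(33 − 8) mod 45 = 25.

25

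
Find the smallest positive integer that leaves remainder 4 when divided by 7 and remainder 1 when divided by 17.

18

x ≡ 4 (mod 7) gives x ∈ {4, 11, 18}.
The first of these with x mod 17 = 1 is 18.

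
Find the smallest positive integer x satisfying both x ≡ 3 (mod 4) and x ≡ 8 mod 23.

x ≡ 3 (mod 4) gives x ∈ {3, 7, 11, 15, 19, 23, 27, 31}.
The first of these with x mod 23 = 8 is 31.

31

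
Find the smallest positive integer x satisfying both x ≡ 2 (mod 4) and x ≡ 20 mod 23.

66

x ≡ 2 (mod 4) gives x ∈ {2, 6, 10, 14, 18, 22, 26, 30, …}.
The first of these with x mod 23 = 20 is 66.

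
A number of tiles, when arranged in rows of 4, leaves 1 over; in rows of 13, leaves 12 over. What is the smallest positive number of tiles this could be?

Since 13·1 ≡ 1 (mod 4), take x = 12 + 13·((1−12)·1 mod 4) = 12 + 13·1 = 25.
Check: 25 mod 4 = 1, 25 mod 13 = 12.

25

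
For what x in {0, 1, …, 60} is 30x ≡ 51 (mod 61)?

The inverse of 30 mod 61 is 59 (since 30·59 = 1770 ≡ 1).
So x ≡ 59·51 = 3009 ≡ 20 (mod 61).
Check: 30·20 = 600 = 9·61 + 51.

20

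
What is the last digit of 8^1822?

4

The units digit of 8^n cycles with period 4: 8, 4, 2, 6, …
1822 mod 4 = 2, so the last digit matches 8^2 = 4.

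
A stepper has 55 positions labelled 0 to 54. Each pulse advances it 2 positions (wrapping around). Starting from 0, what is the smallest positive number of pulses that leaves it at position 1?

28

2·28 = 56 = 1·55 + 1, so 2⁻¹ ≡ 28 (mod 55).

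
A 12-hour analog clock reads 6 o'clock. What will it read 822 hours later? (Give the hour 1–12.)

Dividing 822 by 12 gives quotient 68 and remainder 6.
6 + 6 → 12 on a 12-hour dial.

12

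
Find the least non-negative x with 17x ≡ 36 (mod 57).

17⁻¹ ≡ 47 (mod 57) because 17·47 = 799 = 14·57 + 1.
So x ≡ 47·36 = 1692 ≡ 39 (mod 57).
Check: 17·39 = 663 = 11·57 + 36.

39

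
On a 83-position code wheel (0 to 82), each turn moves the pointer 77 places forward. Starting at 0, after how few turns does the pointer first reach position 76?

15

77⁻¹ ≡ 69 (mod 83) because 77·69 = 5313 = 64·83 + 1.
So x ≡ 69·76 = 5244 ≡ 15 (mod 83).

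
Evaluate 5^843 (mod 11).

By repeated squaring mod 11: 5^1≡5, 5^2≡3, 5^4≡9, 5^8≡4, 5^16≡5, 5^32≡3, 5^64≡9, 5^128≡4, 5^256≡5, 5^512≡3.
843 = 1 + 2 + 8 + 64 + 256 + 512, so 5^843 ≡ 5·3·4·9·5·3 ≡ 4 (mod 11).

4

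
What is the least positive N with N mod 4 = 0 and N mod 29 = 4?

4

x ≡ 0 (mod 4) gives x ∈ {0, 4}.
The first of these with x mod 29 = 4 is 4.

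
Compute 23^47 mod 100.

Square-and-reduce mod 100: 23^1≡23, 23^2≡29, 23^4≡41, 23^8≡81, 23^16≡61, 23^32≡21.
47 = 1 + 2 + 4 + 8 + 32, so 23^47 ≡ 23·29·41·81·21 ≡ 47 (mod 100).

47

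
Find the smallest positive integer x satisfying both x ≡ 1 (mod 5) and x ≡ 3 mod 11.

Since 11·1 ≡ 1 (mod 5), take x = 3 + 11·((1−3)·1 mod 5) = 3 + 11·3 = 36.
Check: 36 mod 5 = 1, 36 mod 11 = 3.

36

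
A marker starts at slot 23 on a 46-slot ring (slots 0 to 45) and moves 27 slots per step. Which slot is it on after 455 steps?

26

455·27 = 12285.
Dividing 12285 by 46 gives quotient 267 and remainder 3.
(23 + 3) mod 46 = 26.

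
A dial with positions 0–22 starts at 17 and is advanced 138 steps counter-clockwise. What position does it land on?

138 = 6·23 + 0, so 138 mod 23 = 0.
(17 − 0) mod 23 = 17.

17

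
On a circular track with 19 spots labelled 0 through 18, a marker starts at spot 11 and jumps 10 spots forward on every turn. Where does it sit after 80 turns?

80·10 = 800.
Dividing 800 by 19 gives quotient 42 and remainder 2.
(11 + 2) mod 19 = 13.

13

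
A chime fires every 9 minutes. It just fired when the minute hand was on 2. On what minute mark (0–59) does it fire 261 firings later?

11

261·9 = 2349.
2349 = 39·60 + 9, so 2349 mod 60 = 9.
(2 + 9) mod 60 = 11.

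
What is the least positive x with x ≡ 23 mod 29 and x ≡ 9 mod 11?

Since 11·8 ≡ 1 (mod 29), take x = 9 + 11·((23−9)·8 mod 29) = 9 + 11·25 = 284.
Check: 284 mod 29 = 23, 284 mod 11 = 9.

284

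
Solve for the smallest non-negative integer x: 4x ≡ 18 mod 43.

4⁻¹ ≡ 11 (mod 43) because 4·11 = 44 = 1·43 + 1.
So x ≡ 11·18 = 198 ≡ 26 (mod 43).
Check: 4·26 = 104 = 2·43 + 18.

26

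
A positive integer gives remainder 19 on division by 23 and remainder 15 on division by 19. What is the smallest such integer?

433

Since 19·17 ≡ 1 (mod 23), take x = 15 + 19·((19−15)·17 mod 23) = 15 + 19·22 = 433.
Check: 433 mod 23 = 19, 433 mod 19 = 15.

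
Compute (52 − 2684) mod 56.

0

2684 − 47·56 = 52, so 2684 ≡ 52 (mod 56).
(52 − 52) mod 56 = 0.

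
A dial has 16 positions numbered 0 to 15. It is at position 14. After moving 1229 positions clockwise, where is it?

Dividing 1229 by 16 gives quotient 76 and remainder 13.
(14 + 13) mod 16 = 11.

11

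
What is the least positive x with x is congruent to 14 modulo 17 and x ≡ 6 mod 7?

x ≡ 6 (mod 7) gives x ∈ {6, 13, 20, 27, 34, 41, 48}.
The first of these with x mod 17 = 14 is 48.

48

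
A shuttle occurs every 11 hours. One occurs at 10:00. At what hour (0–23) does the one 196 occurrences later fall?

6

196·11 = 2156.
2156 = 89·24 + 20, so 2156 mod 24 = 20.
(10 + 20) mod 24 = 6.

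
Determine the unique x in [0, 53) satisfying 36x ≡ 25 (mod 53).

11

The inverse of 36 mod 53 is 28 (since 36·28 = 1008 ≡ 1).
So x ≡ 28·25 = 700 ≡ 11 (mod 53).
Check: 36·11 = 396 = 7·53 + 25.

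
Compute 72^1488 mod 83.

Successive squares of 72 mod 83: 72^1≡72, 72^2≡38, 72^4≡33, 72^8≡10, 72^16≡17, 72^32≡40, 72^64≡23, 72^128≡31, 72^256≡48, 72^512≡63, 72^1024≡68.
Since 1488 = 16 + 64 + 128 + 256 + 1024 in binary, 72^1488 ≡ 17·23·31·48·68 ≡ 81 (mod 83).

81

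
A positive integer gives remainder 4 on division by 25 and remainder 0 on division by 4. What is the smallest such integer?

4

x ≡ 0 (mod 4) gives x ∈ {0, 4}.
The first of these with x mod 25 = 4 is 4.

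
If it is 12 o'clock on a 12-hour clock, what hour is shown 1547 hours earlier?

1547 mod 12 = 11 (since 128·12 = 1536).
12 − 11 → 1 on a 12-hour dial.

1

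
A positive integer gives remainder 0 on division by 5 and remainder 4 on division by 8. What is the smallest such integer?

Since 8·2 ≡ 1 (mod 5), take x = 4 + 8·((0−4)·2 mod 5) = 4 + 8·2 = 20.
Check: 20 mod 5 = 0, 20 mod 8 = 4.

20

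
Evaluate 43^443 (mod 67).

Successive squares of 43 mod 67: 43^1≡43, 43^2≡40, 43^4≡59, 43^8≡64, 43^16≡9, 43^32≡14, 43^64≡62, 43^128≡25, 43^256≡22.
443 = 1 + 2 + 8 + 16 + 32 + 128 + 256, so 43^443 ≡ 43·40·64·9·14·25·22 ≡ 45 (mod 67).

45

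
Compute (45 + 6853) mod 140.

6853 mod 140 = 133 (since 48·140 = 6720).
(45 + 133) mod 140 = 38.

38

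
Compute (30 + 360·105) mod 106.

360·105 = 37800.
37800 = 356·106 + 64, so 37800 mod 106 = 64.
(30 + 64) mod 106 = 94.

94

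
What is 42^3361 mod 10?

Powers of 2 mod 10 repeat with period 4: 2, 4, 8, 6.
3361 mod 4 = 1, so the last digit matches 2^1 = 2.

2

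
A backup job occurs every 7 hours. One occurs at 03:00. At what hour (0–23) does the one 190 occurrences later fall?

13

190·7 = 1330.
1330 − 55·24 = 10, so 1330 ≡ 10 (mod 24).
(3 + 10) mod 24 = 13.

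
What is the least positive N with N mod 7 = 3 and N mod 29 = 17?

17

Since 29·1 ≡ 1 (mod 7), take x = 17 + 29·((3−17)·1 mod 7) = 17 + 29·0 = 17.
Check: 17 mod 7 = 3, 17 mod 29 = 17.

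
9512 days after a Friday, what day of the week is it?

Thursday

9512 = 1358·7 + 6, so 9512 mod 7 = 6.
Friday + 6 days → Thursday.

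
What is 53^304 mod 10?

1

Last digits of 3^n: 3, 9, 7, 1 (period 4).
304 leaves remainder 0 on division by 4, so 53^304 ends in 1.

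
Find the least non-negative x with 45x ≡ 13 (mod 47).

17

The inverse of 45 mod 47 is 23 (since 45·23 = 1035 ≡ 1).
So x ≡ 23·13 = 299 ≡ 17 (mod 47).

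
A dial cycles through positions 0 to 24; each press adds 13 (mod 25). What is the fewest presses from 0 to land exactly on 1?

13·2 = 26 = 1·25 + 1, so 13⁻¹ ≡ 2 (mod 25).

2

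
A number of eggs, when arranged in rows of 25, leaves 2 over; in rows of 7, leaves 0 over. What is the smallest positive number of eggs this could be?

x ≡ 0 (mod 7) gives x ∈ {0, 7, 14, 21, 28, 35, 42, 49, …}.
The first of these with x mod 25 = 2 is 77.

77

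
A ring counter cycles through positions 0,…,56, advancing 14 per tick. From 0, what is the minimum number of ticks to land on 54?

12

The inverse of 14 mod 57 is 53 (since 14·53 = 742 ≡ 1).
So x ≡ 53·54 = 2862 ≡ 12 (mod 57).
Check: 14·12 = 168 = 2·57 + 54.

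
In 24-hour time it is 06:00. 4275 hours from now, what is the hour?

Dividing 4275 by 24 gives quotient 178 and remainder 3.
(6 + 3) mod 24 = 9.

9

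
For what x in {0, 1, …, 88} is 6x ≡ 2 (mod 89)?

6⁻¹ ≡ 15 (mod 89) because 6·15 = 90 = 1·89 + 1.
So x ≡ 15·2 = 30 ≡ 30 (mod 89).

30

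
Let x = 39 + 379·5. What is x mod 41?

379·5 = 1895.
1895 mod 41 = 9 (since 46·41 = 1886).
(39 + 9) mod 41 = 7.

7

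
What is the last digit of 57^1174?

9

Powers of 7 mod 10 repeat with period 4: 7, 9, 3, 1.
1174 leaves remainder 2 on division by 4, so 57^1174 ends in 9.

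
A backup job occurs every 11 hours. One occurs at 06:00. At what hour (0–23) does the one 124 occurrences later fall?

2

124·11 = 1364.
1364 mod 24 = 20 (since 56·24 = 1344).
(6 + 20) mod 24 = 2.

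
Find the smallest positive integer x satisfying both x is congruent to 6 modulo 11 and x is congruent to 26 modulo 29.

171

x ≡ 6 (mod 11) gives x ∈ {6, 17, 28, 39, 50, 61, 72, 83, …}.
The first of these with x mod 29 = 26 is 171.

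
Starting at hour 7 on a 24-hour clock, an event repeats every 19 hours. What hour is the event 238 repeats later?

238·19 = 4522.
4522 − 188·24 = 10, so 4522 ≡ 10 (mod 24).
(7 + 10) mod 24 = 17.

17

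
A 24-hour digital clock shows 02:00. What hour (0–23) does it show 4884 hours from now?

14

4884 = 203·24 + 12, so 4884 mod 24 = 12.
(2 + 12) mod 24 = 14.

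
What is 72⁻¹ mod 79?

45

72·45 = 3240 = 41·79 + 1, so 72⁻¹ ≡ 45 (mod 79).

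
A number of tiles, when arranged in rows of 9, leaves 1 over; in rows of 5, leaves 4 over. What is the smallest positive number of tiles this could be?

19

x ≡ 4 (mod 5) gives x ∈ {4, 9, 14, 19}.
The first of these with x mod 9 = 1 is 19.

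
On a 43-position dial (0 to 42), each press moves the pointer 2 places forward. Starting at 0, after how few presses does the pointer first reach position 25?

The inverse of 2 mod 43 is 22 (since 2·22 = 44 ≡ 1).
So x ≡ 22·25 = 550 ≡ 34 (mod 43).
Check: 2·34 = 68 = 1·43 + 25.

34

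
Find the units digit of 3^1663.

7

The units digit of 3^n cycles with period 4: 3, 9, 7, 1, …
1663 mod 4 = 3, so the last digit matches 3^3 = 7.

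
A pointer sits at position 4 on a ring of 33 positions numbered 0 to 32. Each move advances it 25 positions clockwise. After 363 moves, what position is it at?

4

363·25 = 9075.
9075 = 275·33 + 0, so 9075 mod 33 = 0.
(4 + 0) mod 33 = 4.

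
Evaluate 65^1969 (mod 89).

77

By repeated squaring mod 89: 65^1≡65, 65^2≡42, 65^4≡73, 65^8≡78, 65^16≡32, 65^32≡45, 65^64≡67, 65^128≡39, 65^256≡8, 65^512≡64, 65^1024≡2.
1969 = 1 + 16 + 32 + 128 + 256 + 512 + 1024, so 65^1969 ≡ 65·32·45·39·8·64·2 ≡ 77 (mod 89).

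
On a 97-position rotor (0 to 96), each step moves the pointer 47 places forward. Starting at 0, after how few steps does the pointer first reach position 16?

The inverse of 47 mod 97 is 64 (since 47·64 = 3008 ≡ 1).
So x ≡ 64·16 = 1024 ≡ 54 (mod 97).
Check: 47·54 = 2538 = 26·97 + 16.

54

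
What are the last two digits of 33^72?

61

Square-and-reduce mod 100: 33^1≡33, 33^2≡89, 33^4≡21, 33^8≡41, 33^16≡81, 33^32≡61, 33^64≡21.
72 = 8 + 64, so 33^72 ≡ 41·21 ≡ 61 (mod 100).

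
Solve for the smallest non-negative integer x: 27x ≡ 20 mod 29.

27⁻¹ ≡ 14 (mod 29) because 27·14 = 378 = 13·29 + 1.
Multiplying both sides by 14: x ≡ 14·20 = 280 ≡ 19 (mod 29).

19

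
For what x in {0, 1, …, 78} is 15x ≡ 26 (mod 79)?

The inverse of 15 mod 79 is 58 (since 15·58 = 870 ≡ 1).
So x ≡ 58·26 = 1508 ≡ 7 (mod 79).

7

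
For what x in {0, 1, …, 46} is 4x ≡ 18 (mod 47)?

4⁻¹ ≡ 12 (mod 47) because 4·12 = 48 = 1·47 + 1.
Multiplying both sides by 12: x ≡ 12·18 = 216 ≡ 28 (mod 47).
Check: 4·28 = 112 = 2·47 + 18.

28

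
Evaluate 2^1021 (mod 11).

Successive squares of 2 mod 11: 2^1≡2, 2^2≡4, 2^4≡5, 2^8≡3, 2^16≡9, 2^32≡4, 2^64≡5, 2^128≡3, 2^256≡9, 2^512≡4.
Since 1021 = 1 + 4 + 8 + 16 + 32 + 64 + 128 + 256 + 512 in binary, 2^1021 ≡ 2·5·3·9·4·5·3·9·4 ≡ 2 (mod 11).

2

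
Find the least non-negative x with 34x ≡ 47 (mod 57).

34⁻¹ ≡ 52 (mod 57) because 34·52 = 1768 = 31·57 + 1.
Multiplying both sides by 52: x ≡ 52·47 = 2444 ≡ 50 (mod 57).

50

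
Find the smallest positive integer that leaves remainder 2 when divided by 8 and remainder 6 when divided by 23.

98

x ≡ 2 (mod 8) gives x ∈ {2, 10, 18, 26, 34, 42, 50, 58, …}.
The first of these with x mod 23 = 6 is 98.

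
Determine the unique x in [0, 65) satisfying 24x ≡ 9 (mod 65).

41

24⁻¹ ≡ 19 (mod 65) because 24·19 = 456 = 7·65 + 1.
Multiplying both sides by 19: x ≡ 19·9 = 171 ≡ 41 (mod 65).
Check: 24·41 = 984 = 15·65 + 9.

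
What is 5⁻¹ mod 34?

7

34 = 6·5 + 4
5 = 1·4 + 1
4 = 4·1 + 0
Back-substituting gives 5·7 ≡ 1 (mod 34).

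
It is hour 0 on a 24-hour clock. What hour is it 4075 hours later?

19

Dividing 4075 by 24 gives quotient 169 and remainder 19.
(0 + 19) mod 24 = 19.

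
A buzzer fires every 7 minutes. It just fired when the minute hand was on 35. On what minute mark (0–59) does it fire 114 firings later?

53

114·7 = 798.
798 − 13·60 = 18, so 798 ≡ 18 (mod 60).
(35 + 18) mod 60 = 53.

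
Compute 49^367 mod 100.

Square-and-reduce mod 100: 49^1≡49, 49^2≡1, 49^4≡1, 49^8≡1, 49^16≡1, 49^32≡1, 49^64≡1, 49^128≡1, 49^256≡1.
Since 367 = 1 + 2 + 4 + 8 + 32 + 64 + 256 in binary, 49^367 ≡ 49·1·1·1·1·1·1 ≡ 49 (mod 100).

49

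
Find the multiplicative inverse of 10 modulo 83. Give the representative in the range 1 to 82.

25

83 = 8·10 + 3
10 = 3·3 + 1
3 = 3·1 + 0
Back-substituting gives 10·25 ≡ 1 (mod 83).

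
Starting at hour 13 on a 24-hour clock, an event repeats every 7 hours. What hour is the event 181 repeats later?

181·7 = 1267.
1267 − 52·24 = 19, so 1267 ≡ 19 (mod 24).
(13 + 19) mod 24 = 8.

8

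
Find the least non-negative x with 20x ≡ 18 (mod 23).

17

The inverse of 20 mod 23 is 15 (since 20·15 = 300 ≡ 1).
So x ≡ 15·18 = 270 ≡ 17 (mod 23).
Check: 20·17 = 340 = 14·23 + 18.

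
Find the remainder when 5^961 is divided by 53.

21

Square-and-reduce mod 53: 5^1≡5, 5^2≡25, 5^4≡42, 5^8≡15, 5^16≡13, 5^32≡10, 5^64≡47, 5^128≡36, 5^256≡24, 5^512≡46.
961 = 1 + 64 + 128 + 256 + 512, so 5^961 ≡ 5·47·36·24·46 ≡ 21 (mod 53).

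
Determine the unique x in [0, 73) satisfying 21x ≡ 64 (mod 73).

10

21⁻¹ ≡ 7 (mod 73) because 21·7 = 147 = 2·73 + 1.
Multiplying both sides by 7: x ≡ 7·64 = 448 ≡ 10 (mod 73).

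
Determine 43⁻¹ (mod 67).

67 = 1·43 + 24
43 = 1·24 + 19
24 = 1·19 + 5
19 = 3·5 + 4
5 = 1·4 + 1
4 = 4·1 + 0
Back-substituting gives 43·53 ≡ 1 (mod 67).

53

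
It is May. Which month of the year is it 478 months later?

March

Dividing 478 by 12 gives quotient 39 and remainder 10.
May + 10 months → March.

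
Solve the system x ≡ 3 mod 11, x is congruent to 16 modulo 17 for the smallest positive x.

Since 17·2 ≡ 1 (mod 11), take x = 16 + 17·((3−16)·2 mod 11) = 16 + 17·7 = 135.
Check: 135 mod 11 = 3, 135 mod 17 = 16.

135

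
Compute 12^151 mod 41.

15

By repeated squaring mod 41: 12^1≡12, 12^2≡21, 12^4≡31, 12^8≡18, 12^16≡37, 12^32≡16, 12^64≡10, 12^128≡18.
151 = 1 + 2 + 4 + 16 + 128, so 12^151 ≡ 12·21·31·37·18 ≡ 15 (mod 41).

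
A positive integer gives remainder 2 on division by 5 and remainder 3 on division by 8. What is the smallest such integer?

Since 8·2 ≡ 1 (mod 5), take x = 3 + 8·((2−3)·2 mod 5) = 3 + 8·3 = 27.
Check: 27 mod 5 = 2, 27 mod 8 = 3.

27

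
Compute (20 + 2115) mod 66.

2115 = 32·66 + 3, so 2115 mod 66 = 3.
(20 + 3) mod 66 = 23.

23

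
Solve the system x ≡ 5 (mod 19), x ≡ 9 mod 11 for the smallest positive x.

x ≡ 9 (mod 11) gives x ∈ {9, 20, 31, 42, 53, 64, 75, 86, …}.
The first of these with x mod 19 = 5 is 119.

119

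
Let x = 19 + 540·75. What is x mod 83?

15

540·75 = 40500.
40500 mod 83 = 79 (since 487·83 = 40421).
(19 + 79) mod 83 = 15.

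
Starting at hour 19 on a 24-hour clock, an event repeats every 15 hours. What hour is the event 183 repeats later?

183·15 = 2745.
2745 mod 24 = 9 (since 114·24 = 2736).
(19 + 9) mod 24 = 4.

4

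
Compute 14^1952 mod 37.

26

By repeated squaring mod 37: 14^1≡14, 14^2≡11, 14^4≡10, 14^8≡26, 14^16≡10, 14^32≡26, 14^64≡10, 14^128≡26, 14^256≡10, 14^512≡26, 14^1024≡10.
1952 = 32 + 128 + 256 + 512 + 1024, so 14^1952 ≡ 26·26·10·26·10 ≡ 26 (mod 37).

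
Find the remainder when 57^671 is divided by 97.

By repeated squaring mod 97: 57^1≡57, 57^2≡48, 57^4≡73, 57^8≡91, 57^16≡36, 57^32≡35, 57^64≡61, 57^128≡35, 57^256≡61, 57^512≡35.
671 = 1 + 2 + 4 + 8 + 16 + 128 + 512, so 57^671 ≡ 57·48·73·91·36·35·35 ≡ 80 (mod 97).

80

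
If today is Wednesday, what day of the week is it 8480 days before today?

8480 − 1211·7 = 3, so 8480 ≡ 3 (mod 7).
Wednesday − 3 days → Sunday.

Sunday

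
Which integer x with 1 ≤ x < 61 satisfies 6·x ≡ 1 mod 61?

51

6·51 = 306 = 5·61 + 1, so 6⁻¹ ≡ 51 (mod 61).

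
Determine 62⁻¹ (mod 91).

69

62·69 = 4278 = 47·91 + 1, so 62⁻¹ ≡ 69 (mod 91).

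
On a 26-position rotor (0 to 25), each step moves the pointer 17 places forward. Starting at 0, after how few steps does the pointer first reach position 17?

1

The inverse of 17 mod 26 is 23 (since 17·23 = 391 ≡ 1).
So x ≡ 23·17 = 391 ≡ 1 (mod 26).
Check: 17·1 = 17 = 0·26 + 17.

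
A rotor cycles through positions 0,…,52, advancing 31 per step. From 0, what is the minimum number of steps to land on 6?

The inverse of 31 mod 53 is 12 (since 31·12 = 372 ≡ 1).
So x ≡ 12·6 = 72 ≡ 19 (mod 53).

19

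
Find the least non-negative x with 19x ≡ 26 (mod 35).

29

19⁻¹ ≡ 24 (mod 35) because 19·24 = 456 = 13·35 + 1.
Multiplying both sides by 24: x ≡ 24·26 = 624 ≡ 29 (mod 35).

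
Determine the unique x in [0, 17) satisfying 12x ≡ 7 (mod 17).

2

12⁻¹ ≡ 10 (mod 17) because 12·10 = 120 = 7·17 + 1.
Multiplying both sides by 10: x ≡ 10·7 = 70 ≡ 2 (mod 17).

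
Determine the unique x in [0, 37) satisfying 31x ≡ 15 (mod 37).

16

The inverse of 31 mod 37 is 6 (since 31·6 = 186 ≡ 1).
So x ≡ 6·15 = 90 ≡ 16 (mod 37).
Check: 31·16 = 496 = 13·37 + 15.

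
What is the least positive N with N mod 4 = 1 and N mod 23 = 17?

17

x ≡ 1 (mod 4) gives x ∈ {1, 5, 9, 13, 17}.
The first of these with x mod 23 = 17 is 17.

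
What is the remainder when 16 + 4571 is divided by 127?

15

4571 mod 127 = 126 (since 35·127 = 4445).
(16 + 126) mod 127 = 15.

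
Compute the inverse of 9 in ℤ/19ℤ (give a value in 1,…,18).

17

19 = 2·9 + 1
9 = 9·1 + 0
Back-substituting gives 9·17 ≡ 1 (mod 19).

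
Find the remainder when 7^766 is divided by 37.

7

By repeated squaring mod 37: 7^1≡7, 7^2≡12, 7^4≡33, 7^8≡16, 7^16≡34, 7^32≡9, 7^64≡7, 7^128≡12, 7^256≡33, 7^512≡16.
Since 766 = 2 + 4 + 8 + 16 + 32 + 64 + 128 + 512 in binary, 7^766 ≡ 12·33·16·34·9·7·12·16 ≡ 7 (mod 37).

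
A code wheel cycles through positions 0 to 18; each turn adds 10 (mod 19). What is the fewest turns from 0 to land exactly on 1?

19 = 1·10 + 9
10 = 1·9 + 1
9 = 9·1 + 0
Back-substituting gives 10·2 ≡ 1 (mod 19).

2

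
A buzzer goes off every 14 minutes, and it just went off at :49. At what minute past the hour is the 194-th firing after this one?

194·14 = 2716.
2716 = 45·60 + 16, so 2716 mod 60 = 16.
(49 + 16) mod 60 = 5.

5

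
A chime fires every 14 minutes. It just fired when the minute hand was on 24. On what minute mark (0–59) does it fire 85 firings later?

85·14 = 1190.
1190 mod 60 = 50 (since 19·60 = 1140).
(24 + 50) mod 60 = 14.

14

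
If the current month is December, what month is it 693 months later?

693 = 57·12 + 9, so 693 mod 12 = 9.
December + 9 months → September.

September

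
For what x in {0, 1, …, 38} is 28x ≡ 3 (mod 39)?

28⁻¹ ≡ 7 (mod 39) because 28·7 = 196 = 5·39 + 1.
So x ≡ 7·3 = 21 ≡ 21 (mod 39).
Check: 28·21 = 588 = 15·39 + 3.

21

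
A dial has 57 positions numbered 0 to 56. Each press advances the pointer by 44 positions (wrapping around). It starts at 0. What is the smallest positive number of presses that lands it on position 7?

44⁻¹ ≡ 35 (mod 57) because 44·35 = 1540 = 27·57 + 1.
So x ≡ 35·7 = 245 ≡ 17 (mod 57).
Check: 44·17 = 748 = 13·57 + 7.

17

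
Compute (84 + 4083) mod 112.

4083 mod 112 = 51 (since 36·112 = 4032).
(84 + 51) mod 112 = 23.

23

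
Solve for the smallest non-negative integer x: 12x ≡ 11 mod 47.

The inverse of 12 mod 47 is 4 (since 12·4 = 48 ≡ 1).
Multiplying both sides by 4: x ≡ 4·11 = 44 ≡ 44 (mod 47).

44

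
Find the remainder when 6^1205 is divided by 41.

Successive squares of 6 mod 41: 6^1≡6, 6^2≡36, 6^4≡25, 6^8≡10, 6^16≡18, 6^32≡37, 6^64≡16, 6^128≡10, 6^256≡18, 6^512≡37, 6^1024≡16.
Since 1205 = 1 + 4 + 16 + 32 + 128 + 1024 in binary, 6^1205 ≡ 6·25·18·37·10·16 ≡ 27 (mod 41).

27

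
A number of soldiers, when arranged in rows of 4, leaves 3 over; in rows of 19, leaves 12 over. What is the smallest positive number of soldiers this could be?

x ≡ 3 (mod 4) gives x ∈ {3, 7, 11, 15, 19, 23, 27, 31}.
The first of these with x mod 19 = 12 is 31.

31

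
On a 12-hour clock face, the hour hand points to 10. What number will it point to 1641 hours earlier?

1

1641 mod 12 = 9 (since 136·12 = 1632).
10 − 9 → 1 on a 12-hour dial.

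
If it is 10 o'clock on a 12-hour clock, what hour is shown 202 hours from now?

202 mod 12 = 10 (since 16·12 = 192).
10 + 10 → 8 on a 12-hour dial.

8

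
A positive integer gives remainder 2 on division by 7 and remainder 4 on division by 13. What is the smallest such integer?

30

x ≡ 2 (mod 7) gives x ∈ {2, 9, 16, 23, 30}.
The first of these with x mod 13 = 4 is 30.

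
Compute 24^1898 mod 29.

By repeated squaring mod 29: 24^1≡24, 24^2≡25, 24^4≡16, 24^8≡24, 24^16≡25, 24^32≡16, 24^64≡24, 24^128≡25, 24^256≡16, 24^512≡24, 24^1024≡25.
1898 = 2 + 8 + 32 + 64 + 256 + 512 + 1024, so 24^1898 ≡ 25·24·16·24·16·24·25 ≡ 24 (mod 29).

24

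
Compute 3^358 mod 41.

32

Square-and-reduce mod 41: 3^1≡3, 3^2≡9, 3^4≡40, 3^8≡1, 3^16≡1, 3^32≡1, 3^64≡1, 3^128≡1, 3^256≡1.
Since 358 = 2 + 4 + 32 + 64 + 256 in binary, 3^358 ≡ 9·40·1·1·1 ≡ 32 (mod 41).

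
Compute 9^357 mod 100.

69

Successive squares of 9 mod 100: 9^1≡9, 9^2≡81, 9^4≡61, 9^8≡21, 9^16≡41, 9^32≡81, 9^64≡61, 9^128≡21, 9^256≡41.
Since 357 = 1 + 4 + 32 + 64 + 256 in binary, 9^357 ≡ 9·61·81·61·41 ≡ 69 (mod 100).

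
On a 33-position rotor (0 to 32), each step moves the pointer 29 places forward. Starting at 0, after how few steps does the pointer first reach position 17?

The inverse of 29 mod 33 is 8 (since 29·8 = 232 ≡ 1).
So x ≡ 8·17 = 136 ≡ 4 (mod 33).
Check: 29·4 = 116 = 3·33 + 17.

4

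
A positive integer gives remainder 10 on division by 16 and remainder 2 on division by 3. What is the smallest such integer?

x ≡ 2 (mod 3) gives x ∈ {2, 5, 8, 11, 14, 17, 20, 23, …}.
The first of these with x mod 16 = 10 is 26.

26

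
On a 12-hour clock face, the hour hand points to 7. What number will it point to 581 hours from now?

12

581 mod 12 = 5 (since 48·12 = 576).
7 + 5 → 12 on a 12-hour dial.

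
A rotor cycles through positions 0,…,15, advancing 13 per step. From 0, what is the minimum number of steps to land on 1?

5

The inverse of 13 mod 16 is 5 (since 13·5 = 65 ≡ 1).
Multiplying both sides by 5: x ≡ 5·1 = 5 ≡ 5 (mod 16).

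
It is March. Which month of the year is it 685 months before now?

Dividing 685 by 12 gives quotient 57 and remainder 1.
March − 1 month → February.

February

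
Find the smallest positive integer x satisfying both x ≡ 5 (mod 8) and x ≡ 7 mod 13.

85

x ≡ 5 (mod 8) gives x ∈ {5, 13, 21, 29, 37, 45, 53, 61, …}.
The first of these with x mod 13 = 7 is 85.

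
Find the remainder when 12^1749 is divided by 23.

1

Successive squares of 12 mod 23: 12^1≡12, 12^2≡6, 12^4≡13, 12^8≡8, 12^16≡18, 12^32≡2, 12^64≡4, 12^128≡16, 12^256≡3, 12^512≡9, 12^1024≡12.
1749 = 1 + 4 + 16 + 64 + 128 + 512 + 1024, so 12^1749 ≡ 12·13·18·4·16·9·12 ≡ 1 (mod 23).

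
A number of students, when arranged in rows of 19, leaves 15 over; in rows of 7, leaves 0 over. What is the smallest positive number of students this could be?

91

Since 7·11 ≡ 1 (mod 19), take x = 0 + 7·((15−0)·11 mod 19) = 0 + 7·13 = 91.
Check: 91 mod 19 = 15, 91 mod 7 = 0.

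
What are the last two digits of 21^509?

By repeated squaring mod 100: 21^1≡21, 21^2≡41, 21^4≡81, 21^8≡61, 21^16≡21, 21^32≡41, 21^64≡81, 21^128≡61, 21^256≡21.
509 = 1 + 4 + 8 + 16 + 32 + 64 + 128 + 256, so 21^509 ≡ 21·81·61·21·41·81·61·21 ≡ 81 (mod 100).

81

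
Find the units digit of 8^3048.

Last digits of 8^n: 8, 4, 2, 6 (period 4).
3048 leaves remainder 0 on division by 4, so 8^3048 ends in 6.

6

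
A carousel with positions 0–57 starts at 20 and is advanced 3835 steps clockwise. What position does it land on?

3835 − 66·58 = 7, so 3835 ≡ 7 (mod 58).
(20 + 7) mod 58 = 27.

27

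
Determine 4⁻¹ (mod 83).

4·21 = 84 = 1·83 + 1, so 4⁻¹ ≡ 21 (mod 83).

21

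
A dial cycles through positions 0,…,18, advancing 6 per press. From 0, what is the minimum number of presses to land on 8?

14

6⁻¹ ≡ 16 (mod 19) because 6·16 = 96 = 5·19 + 1.
So x ≡ 16·8 = 128 ≡ 14 (mod 19).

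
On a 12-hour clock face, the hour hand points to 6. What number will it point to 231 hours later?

231 = 19·12 + 3, so 231 mod 12 = 3.
6 + 3 → 9 on a 12-hour dial.

9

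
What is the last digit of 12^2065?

2

Last digits of 2^n: 2, 4, 8, 6 (period 4).
2065 mod 4 = 1, so the last digit matches 2^1 = 2.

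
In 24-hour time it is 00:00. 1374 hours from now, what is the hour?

Dividing 1374 by 24 gives quotient 57 and remainder 6.
(0 + 6) mod 24 = 6.

6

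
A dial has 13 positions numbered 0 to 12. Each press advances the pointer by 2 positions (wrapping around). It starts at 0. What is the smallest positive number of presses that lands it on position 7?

2⁻¹ ≡ 7 (mod 13) because 2·7 = 14 = 1·13 + 1.
Multiplying both sides by 7: x ≡ 7·7 = 49 ≡ 10 (mod 13).

10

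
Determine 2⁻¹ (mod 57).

2·29 = 58 = 1·57 + 1, so 2⁻¹ ≡ 29 (mod 57).

29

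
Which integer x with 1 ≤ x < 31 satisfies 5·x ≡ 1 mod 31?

31 = 6·5 + 1
5 = 5·1 + 0
Back-substituting gives 5·25 ≡ 1 (mod 31).

25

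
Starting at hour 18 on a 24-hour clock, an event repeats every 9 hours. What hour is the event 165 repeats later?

165·9 = 1485.
1485 mod 24 = 21 (since 61·24 = 1464).
(18 + 21) mod 24 = 15.

15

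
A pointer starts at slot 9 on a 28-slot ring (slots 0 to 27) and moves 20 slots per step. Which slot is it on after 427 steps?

427·20 = 8540.
8540 − 305·28 = 0, so 8540 ≡ 0 (mod 28).
(9 + 0) mod 28 = 9.

9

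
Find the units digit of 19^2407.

9

The units digit of 19^n cycles with period 2: 9, 1, …
2407 leaves remainder 1 on division by 2, so 19^2407 ends in 9.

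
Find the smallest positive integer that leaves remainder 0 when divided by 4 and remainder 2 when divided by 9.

20

x ≡ 0 (mod 4) gives x ∈ {0, 4, 8, 12, 16, 20}.
The first of these with x mod 9 = 2 is 20.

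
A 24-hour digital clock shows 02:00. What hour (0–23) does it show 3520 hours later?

18

Dividing 3520 by 24 gives quotient 146 and remainder 16.
(2 + 16) mod 24 = 18.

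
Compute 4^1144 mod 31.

By repeated squaring mod 31: 4^1≡4, 4^2≡16, 4^4≡8, 4^8≡2, 4^16≡4, 4^32≡16, 4^64≡8, 4^128≡2, 4^256≡4, 4^512≡16, 4^1024≡8.
Since 1144 = 8 + 16 + 32 + 64 + 1024 in binary, 4^1144 ≡ 2·4·16·8·8 ≡ 8 (mod 31).

8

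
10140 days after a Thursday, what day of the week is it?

Monday

Dividing 10140 by 7 gives quotient 1448 and remainder 4.
Thursday + 4 days → Monday.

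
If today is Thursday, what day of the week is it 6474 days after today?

Wednesday

6474 = 924·7 + 6, so 6474 mod 7 = 6.
Thursday + 6 days → Wednesday.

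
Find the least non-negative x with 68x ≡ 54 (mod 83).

68⁻¹ ≡ 11 (mod 83) because 68·11 = 748 = 9·83 + 1.
Multiplying both sides by 11: x ≡ 11·54 = 594 ≡ 13 (mod 83).

13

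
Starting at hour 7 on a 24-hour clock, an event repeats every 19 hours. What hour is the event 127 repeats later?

127·19 = 2413.
2413 mod 24 = 13 (since 100·24 = 2400).
(7 + 13) mod 24 = 20.

20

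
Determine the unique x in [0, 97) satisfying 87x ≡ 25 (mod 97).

87⁻¹ ≡ 29 (mod 97) because 87·29 = 2523 = 26·97 + 1.
So x ≡ 29·25 = 725 ≡ 46 (mod 97).

46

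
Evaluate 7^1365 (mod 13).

Successive squares of 7 mod 13: 7^1≡7, 7^2≡10, 7^4≡9, 7^8≡3, 7^16≡9, 7^32≡3, 7^64≡9, 7^128≡3, 7^256≡9, 7^512≡3, 7^1024≡9.
1365 = 1 + 4 + 16 + 64 + 256 + 1024, so 7^1365 ≡ 7·9·9·9·9·9 ≡ 8 (mod 13).

8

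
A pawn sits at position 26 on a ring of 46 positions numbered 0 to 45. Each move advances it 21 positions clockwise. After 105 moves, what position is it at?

105·21 = 2205.
2205 − 47·46 = 43, so 2205 ≡ 43 (mod 46).
(26 + 43) mod 46 = 23.

23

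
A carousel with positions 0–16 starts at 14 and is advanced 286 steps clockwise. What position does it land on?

11

286 − 16·17 = 14, so 286 ≡ 14 (mod 17).
(14 + 14) mod 17 = 11.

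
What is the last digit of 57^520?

1

Powers of 7 mod 10 repeat with period 4: 7, 9, 3, 1.
520 leaves remainder 0 on division by 4, so 57^520 ends in 1.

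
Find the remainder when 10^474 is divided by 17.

Successive squares of 10 mod 17: 10^1≡10, 10^2≡15, 10^4≡4, 10^8≡16, 10^16≡1, 10^32≡1, 10^64≡1, 10^128≡1, 10^256≡1.
Since 474 = 2 + 8 + 16 + 64 + 128 + 256 in binary, 10^474 ≡ 15·16·1·1·1·1 ≡ 2 (mod 17).

2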